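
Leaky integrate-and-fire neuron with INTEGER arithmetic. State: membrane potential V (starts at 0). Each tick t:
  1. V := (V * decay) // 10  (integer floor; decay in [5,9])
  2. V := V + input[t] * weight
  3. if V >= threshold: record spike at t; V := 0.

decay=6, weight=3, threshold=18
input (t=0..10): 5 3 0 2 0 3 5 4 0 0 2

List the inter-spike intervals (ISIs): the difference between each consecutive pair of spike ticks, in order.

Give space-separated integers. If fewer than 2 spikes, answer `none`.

t=0: input=5 -> V=15
t=1: input=3 -> V=0 FIRE
t=2: input=0 -> V=0
t=3: input=2 -> V=6
t=4: input=0 -> V=3
t=5: input=3 -> V=10
t=6: input=5 -> V=0 FIRE
t=7: input=4 -> V=12
t=8: input=0 -> V=7
t=9: input=0 -> V=4
t=10: input=2 -> V=8

Answer: 5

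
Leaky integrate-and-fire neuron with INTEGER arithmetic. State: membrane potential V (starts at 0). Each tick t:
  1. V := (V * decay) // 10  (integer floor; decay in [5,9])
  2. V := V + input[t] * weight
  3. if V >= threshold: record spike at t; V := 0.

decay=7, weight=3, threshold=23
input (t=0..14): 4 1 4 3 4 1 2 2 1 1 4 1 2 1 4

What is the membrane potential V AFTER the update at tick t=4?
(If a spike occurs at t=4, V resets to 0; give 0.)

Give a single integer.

Answer: 0

Derivation:
t=0: input=4 -> V=12
t=1: input=1 -> V=11
t=2: input=4 -> V=19
t=3: input=3 -> V=22
t=4: input=4 -> V=0 FIRE
t=5: input=1 -> V=3
t=6: input=2 -> V=8
t=7: input=2 -> V=11
t=8: input=1 -> V=10
t=9: input=1 -> V=10
t=10: input=4 -> V=19
t=11: input=1 -> V=16
t=12: input=2 -> V=17
t=13: input=1 -> V=14
t=14: input=4 -> V=21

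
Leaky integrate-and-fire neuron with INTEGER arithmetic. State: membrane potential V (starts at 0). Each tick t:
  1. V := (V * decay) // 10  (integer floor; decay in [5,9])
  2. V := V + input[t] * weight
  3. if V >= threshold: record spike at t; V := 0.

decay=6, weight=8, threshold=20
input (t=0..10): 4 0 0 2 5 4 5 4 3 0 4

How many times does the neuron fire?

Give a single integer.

t=0: input=4 -> V=0 FIRE
t=1: input=0 -> V=0
t=2: input=0 -> V=0
t=3: input=2 -> V=16
t=4: input=5 -> V=0 FIRE
t=5: input=4 -> V=0 FIRE
t=6: input=5 -> V=0 FIRE
t=7: input=4 -> V=0 FIRE
t=8: input=3 -> V=0 FIRE
t=9: input=0 -> V=0
t=10: input=4 -> V=0 FIRE

Answer: 7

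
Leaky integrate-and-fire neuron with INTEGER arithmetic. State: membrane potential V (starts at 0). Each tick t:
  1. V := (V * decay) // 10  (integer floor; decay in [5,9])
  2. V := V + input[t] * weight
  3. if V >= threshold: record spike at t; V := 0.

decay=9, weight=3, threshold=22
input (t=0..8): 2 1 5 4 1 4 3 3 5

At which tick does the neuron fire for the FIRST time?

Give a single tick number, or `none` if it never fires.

Answer: 2

Derivation:
t=0: input=2 -> V=6
t=1: input=1 -> V=8
t=2: input=5 -> V=0 FIRE
t=3: input=4 -> V=12
t=4: input=1 -> V=13
t=5: input=4 -> V=0 FIRE
t=6: input=3 -> V=9
t=7: input=3 -> V=17
t=8: input=5 -> V=0 FIRE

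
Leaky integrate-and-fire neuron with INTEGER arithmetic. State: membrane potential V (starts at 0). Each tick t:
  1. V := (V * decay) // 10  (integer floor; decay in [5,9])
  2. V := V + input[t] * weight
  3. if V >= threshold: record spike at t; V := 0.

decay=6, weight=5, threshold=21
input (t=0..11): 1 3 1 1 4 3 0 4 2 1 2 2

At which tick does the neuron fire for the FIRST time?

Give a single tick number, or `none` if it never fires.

Answer: 4

Derivation:
t=0: input=1 -> V=5
t=1: input=3 -> V=18
t=2: input=1 -> V=15
t=3: input=1 -> V=14
t=4: input=4 -> V=0 FIRE
t=5: input=3 -> V=15
t=6: input=0 -> V=9
t=7: input=4 -> V=0 FIRE
t=8: input=2 -> V=10
t=9: input=1 -> V=11
t=10: input=2 -> V=16
t=11: input=2 -> V=19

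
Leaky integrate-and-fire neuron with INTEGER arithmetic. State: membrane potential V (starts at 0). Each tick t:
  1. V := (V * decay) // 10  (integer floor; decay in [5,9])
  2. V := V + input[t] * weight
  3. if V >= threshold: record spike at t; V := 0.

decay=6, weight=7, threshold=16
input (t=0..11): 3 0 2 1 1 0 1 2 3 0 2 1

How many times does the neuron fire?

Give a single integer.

Answer: 4

Derivation:
t=0: input=3 -> V=0 FIRE
t=1: input=0 -> V=0
t=2: input=2 -> V=14
t=3: input=1 -> V=15
t=4: input=1 -> V=0 FIRE
t=5: input=0 -> V=0
t=6: input=1 -> V=7
t=7: input=2 -> V=0 FIRE
t=8: input=3 -> V=0 FIRE
t=9: input=0 -> V=0
t=10: input=2 -> V=14
t=11: input=1 -> V=15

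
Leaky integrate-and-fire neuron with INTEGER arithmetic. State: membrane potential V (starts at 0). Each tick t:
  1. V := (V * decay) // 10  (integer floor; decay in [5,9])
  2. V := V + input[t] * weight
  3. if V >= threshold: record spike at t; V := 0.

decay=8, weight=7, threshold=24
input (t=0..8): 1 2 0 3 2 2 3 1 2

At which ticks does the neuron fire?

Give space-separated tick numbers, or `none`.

Answer: 3 5 8

Derivation:
t=0: input=1 -> V=7
t=1: input=2 -> V=19
t=2: input=0 -> V=15
t=3: input=3 -> V=0 FIRE
t=4: input=2 -> V=14
t=5: input=2 -> V=0 FIRE
t=6: input=3 -> V=21
t=7: input=1 -> V=23
t=8: input=2 -> V=0 FIRE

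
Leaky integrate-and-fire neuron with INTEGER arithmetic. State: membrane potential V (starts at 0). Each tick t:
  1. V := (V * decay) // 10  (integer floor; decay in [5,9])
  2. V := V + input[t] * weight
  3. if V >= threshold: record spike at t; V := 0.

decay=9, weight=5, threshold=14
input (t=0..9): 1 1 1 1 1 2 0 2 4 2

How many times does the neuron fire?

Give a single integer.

Answer: 3

Derivation:
t=0: input=1 -> V=5
t=1: input=1 -> V=9
t=2: input=1 -> V=13
t=3: input=1 -> V=0 FIRE
t=4: input=1 -> V=5
t=5: input=2 -> V=0 FIRE
t=6: input=0 -> V=0
t=7: input=2 -> V=10
t=8: input=4 -> V=0 FIRE
t=9: input=2 -> V=10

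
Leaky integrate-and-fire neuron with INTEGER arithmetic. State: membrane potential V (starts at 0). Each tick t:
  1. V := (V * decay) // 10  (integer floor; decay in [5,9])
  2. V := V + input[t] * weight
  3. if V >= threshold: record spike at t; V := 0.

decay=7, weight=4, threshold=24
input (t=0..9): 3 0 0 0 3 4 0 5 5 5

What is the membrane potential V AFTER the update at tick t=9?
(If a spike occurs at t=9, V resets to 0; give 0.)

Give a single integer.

Answer: 20

Derivation:
t=0: input=3 -> V=12
t=1: input=0 -> V=8
t=2: input=0 -> V=5
t=3: input=0 -> V=3
t=4: input=3 -> V=14
t=5: input=4 -> V=0 FIRE
t=6: input=0 -> V=0
t=7: input=5 -> V=20
t=8: input=5 -> V=0 FIRE
t=9: input=5 -> V=20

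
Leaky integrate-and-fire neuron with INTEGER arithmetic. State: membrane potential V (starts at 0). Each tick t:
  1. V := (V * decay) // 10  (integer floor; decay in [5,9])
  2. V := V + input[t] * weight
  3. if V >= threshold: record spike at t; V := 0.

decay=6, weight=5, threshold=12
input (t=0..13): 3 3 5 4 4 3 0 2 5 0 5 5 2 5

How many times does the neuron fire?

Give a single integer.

Answer: 10

Derivation:
t=0: input=3 -> V=0 FIRE
t=1: input=3 -> V=0 FIRE
t=2: input=5 -> V=0 FIRE
t=3: input=4 -> V=0 FIRE
t=4: input=4 -> V=0 FIRE
t=5: input=3 -> V=0 FIRE
t=6: input=0 -> V=0
t=7: input=2 -> V=10
t=8: input=5 -> V=0 FIRE
t=9: input=0 -> V=0
t=10: input=5 -> V=0 FIRE
t=11: input=5 -> V=0 FIRE
t=12: input=2 -> V=10
t=13: input=5 -> V=0 FIRE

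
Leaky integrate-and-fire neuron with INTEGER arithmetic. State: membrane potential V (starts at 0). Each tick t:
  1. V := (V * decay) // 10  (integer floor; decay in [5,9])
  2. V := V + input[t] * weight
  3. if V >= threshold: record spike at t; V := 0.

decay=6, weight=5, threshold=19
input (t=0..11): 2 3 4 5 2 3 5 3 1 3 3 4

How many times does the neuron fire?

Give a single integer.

Answer: 7

Derivation:
t=0: input=2 -> V=10
t=1: input=3 -> V=0 FIRE
t=2: input=4 -> V=0 FIRE
t=3: input=5 -> V=0 FIRE
t=4: input=2 -> V=10
t=5: input=3 -> V=0 FIRE
t=6: input=5 -> V=0 FIRE
t=7: input=3 -> V=15
t=8: input=1 -> V=14
t=9: input=3 -> V=0 FIRE
t=10: input=3 -> V=15
t=11: input=4 -> V=0 FIRE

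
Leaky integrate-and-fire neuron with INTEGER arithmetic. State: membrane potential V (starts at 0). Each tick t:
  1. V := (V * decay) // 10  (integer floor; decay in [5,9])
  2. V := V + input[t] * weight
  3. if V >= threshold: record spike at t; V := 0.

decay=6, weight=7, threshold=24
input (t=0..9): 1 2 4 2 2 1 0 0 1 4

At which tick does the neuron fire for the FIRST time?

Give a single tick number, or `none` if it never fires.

Answer: 2

Derivation:
t=0: input=1 -> V=7
t=1: input=2 -> V=18
t=2: input=4 -> V=0 FIRE
t=3: input=2 -> V=14
t=4: input=2 -> V=22
t=5: input=1 -> V=20
t=6: input=0 -> V=12
t=7: input=0 -> V=7
t=8: input=1 -> V=11
t=9: input=4 -> V=0 FIRE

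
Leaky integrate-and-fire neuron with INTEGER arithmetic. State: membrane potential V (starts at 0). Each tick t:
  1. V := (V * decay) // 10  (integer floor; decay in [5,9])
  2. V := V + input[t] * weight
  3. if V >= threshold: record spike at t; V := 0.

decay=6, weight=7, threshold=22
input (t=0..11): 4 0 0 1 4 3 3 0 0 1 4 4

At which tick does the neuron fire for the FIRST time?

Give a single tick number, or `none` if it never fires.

t=0: input=4 -> V=0 FIRE
t=1: input=0 -> V=0
t=2: input=0 -> V=0
t=3: input=1 -> V=7
t=4: input=4 -> V=0 FIRE
t=5: input=3 -> V=21
t=6: input=3 -> V=0 FIRE
t=7: input=0 -> V=0
t=8: input=0 -> V=0
t=9: input=1 -> V=7
t=10: input=4 -> V=0 FIRE
t=11: input=4 -> V=0 FIRE

Answer: 0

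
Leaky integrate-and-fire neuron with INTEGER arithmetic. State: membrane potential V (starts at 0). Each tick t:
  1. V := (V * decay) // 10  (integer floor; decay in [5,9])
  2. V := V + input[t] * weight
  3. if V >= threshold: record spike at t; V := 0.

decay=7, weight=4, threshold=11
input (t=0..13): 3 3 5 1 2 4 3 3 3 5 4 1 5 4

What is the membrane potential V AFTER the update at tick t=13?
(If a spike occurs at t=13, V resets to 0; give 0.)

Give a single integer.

t=0: input=3 -> V=0 FIRE
t=1: input=3 -> V=0 FIRE
t=2: input=5 -> V=0 FIRE
t=3: input=1 -> V=4
t=4: input=2 -> V=10
t=5: input=4 -> V=0 FIRE
t=6: input=3 -> V=0 FIRE
t=7: input=3 -> V=0 FIRE
t=8: input=3 -> V=0 FIRE
t=9: input=5 -> V=0 FIRE
t=10: input=4 -> V=0 FIRE
t=11: input=1 -> V=4
t=12: input=5 -> V=0 FIRE
t=13: input=4 -> V=0 FIRE

Answer: 0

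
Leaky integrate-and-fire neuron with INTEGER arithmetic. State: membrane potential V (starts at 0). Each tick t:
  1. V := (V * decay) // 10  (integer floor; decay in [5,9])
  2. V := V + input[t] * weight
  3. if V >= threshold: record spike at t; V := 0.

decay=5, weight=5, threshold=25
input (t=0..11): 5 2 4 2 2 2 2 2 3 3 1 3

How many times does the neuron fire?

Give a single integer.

Answer: 3

Derivation:
t=0: input=5 -> V=0 FIRE
t=1: input=2 -> V=10
t=2: input=4 -> V=0 FIRE
t=3: input=2 -> V=10
t=4: input=2 -> V=15
t=5: input=2 -> V=17
t=6: input=2 -> V=18
t=7: input=2 -> V=19
t=8: input=3 -> V=24
t=9: input=3 -> V=0 FIRE
t=10: input=1 -> V=5
t=11: input=3 -> V=17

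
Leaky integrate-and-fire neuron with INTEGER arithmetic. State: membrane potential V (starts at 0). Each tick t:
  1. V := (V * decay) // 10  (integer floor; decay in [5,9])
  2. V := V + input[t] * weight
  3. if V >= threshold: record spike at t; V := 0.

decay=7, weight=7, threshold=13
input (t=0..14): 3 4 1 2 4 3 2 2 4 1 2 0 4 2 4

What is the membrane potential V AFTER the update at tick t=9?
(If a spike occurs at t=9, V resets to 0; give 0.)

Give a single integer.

Answer: 7

Derivation:
t=0: input=3 -> V=0 FIRE
t=1: input=4 -> V=0 FIRE
t=2: input=1 -> V=7
t=3: input=2 -> V=0 FIRE
t=4: input=4 -> V=0 FIRE
t=5: input=3 -> V=0 FIRE
t=6: input=2 -> V=0 FIRE
t=7: input=2 -> V=0 FIRE
t=8: input=4 -> V=0 FIRE
t=9: input=1 -> V=7
t=10: input=2 -> V=0 FIRE
t=11: input=0 -> V=0
t=12: input=4 -> V=0 FIRE
t=13: input=2 -> V=0 FIRE
t=14: input=4 -> V=0 FIRE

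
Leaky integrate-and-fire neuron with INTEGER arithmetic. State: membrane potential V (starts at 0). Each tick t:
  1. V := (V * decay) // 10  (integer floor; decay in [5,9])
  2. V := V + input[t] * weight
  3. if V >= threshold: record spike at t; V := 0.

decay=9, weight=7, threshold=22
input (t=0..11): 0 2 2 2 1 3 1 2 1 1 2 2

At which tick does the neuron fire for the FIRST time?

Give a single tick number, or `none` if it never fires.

t=0: input=0 -> V=0
t=1: input=2 -> V=14
t=2: input=2 -> V=0 FIRE
t=3: input=2 -> V=14
t=4: input=1 -> V=19
t=5: input=3 -> V=0 FIRE
t=6: input=1 -> V=7
t=7: input=2 -> V=20
t=8: input=1 -> V=0 FIRE
t=9: input=1 -> V=7
t=10: input=2 -> V=20
t=11: input=2 -> V=0 FIRE

Answer: 2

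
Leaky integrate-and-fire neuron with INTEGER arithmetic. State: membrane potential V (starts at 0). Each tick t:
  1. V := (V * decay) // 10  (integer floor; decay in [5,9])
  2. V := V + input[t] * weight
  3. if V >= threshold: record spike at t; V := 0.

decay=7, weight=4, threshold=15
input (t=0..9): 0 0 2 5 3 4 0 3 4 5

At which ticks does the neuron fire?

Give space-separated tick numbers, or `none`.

Answer: 3 5 8 9

Derivation:
t=0: input=0 -> V=0
t=1: input=0 -> V=0
t=2: input=2 -> V=8
t=3: input=5 -> V=0 FIRE
t=4: input=3 -> V=12
t=5: input=4 -> V=0 FIRE
t=6: input=0 -> V=0
t=7: input=3 -> V=12
t=8: input=4 -> V=0 FIRE
t=9: input=5 -> V=0 FIRE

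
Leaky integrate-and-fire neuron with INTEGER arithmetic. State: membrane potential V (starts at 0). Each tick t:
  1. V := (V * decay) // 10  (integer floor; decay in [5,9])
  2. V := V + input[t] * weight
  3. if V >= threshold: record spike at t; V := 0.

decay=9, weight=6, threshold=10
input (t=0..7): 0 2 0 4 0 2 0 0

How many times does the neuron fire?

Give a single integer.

t=0: input=0 -> V=0
t=1: input=2 -> V=0 FIRE
t=2: input=0 -> V=0
t=3: input=4 -> V=0 FIRE
t=4: input=0 -> V=0
t=5: input=2 -> V=0 FIRE
t=6: input=0 -> V=0
t=7: input=0 -> V=0

Answer: 3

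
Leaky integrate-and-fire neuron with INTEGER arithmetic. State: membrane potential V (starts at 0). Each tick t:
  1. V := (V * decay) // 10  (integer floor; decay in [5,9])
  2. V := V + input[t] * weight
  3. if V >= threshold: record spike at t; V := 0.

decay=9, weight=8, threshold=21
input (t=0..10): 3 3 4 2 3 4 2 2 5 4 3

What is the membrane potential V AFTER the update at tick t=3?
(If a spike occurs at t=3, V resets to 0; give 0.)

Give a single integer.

t=0: input=3 -> V=0 FIRE
t=1: input=3 -> V=0 FIRE
t=2: input=4 -> V=0 FIRE
t=3: input=2 -> V=16
t=4: input=3 -> V=0 FIRE
t=5: input=4 -> V=0 FIRE
t=6: input=2 -> V=16
t=7: input=2 -> V=0 FIRE
t=8: input=5 -> V=0 FIRE
t=9: input=4 -> V=0 FIRE
t=10: input=3 -> V=0 FIRE

Answer: 16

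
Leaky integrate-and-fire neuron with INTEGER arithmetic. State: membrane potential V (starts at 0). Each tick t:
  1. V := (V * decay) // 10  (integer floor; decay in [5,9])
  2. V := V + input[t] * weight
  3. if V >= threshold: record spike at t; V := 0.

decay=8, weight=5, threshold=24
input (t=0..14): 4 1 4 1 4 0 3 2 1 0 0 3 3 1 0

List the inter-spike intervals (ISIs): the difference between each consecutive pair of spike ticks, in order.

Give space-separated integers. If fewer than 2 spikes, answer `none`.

Answer: 2 7

Derivation:
t=0: input=4 -> V=20
t=1: input=1 -> V=21
t=2: input=4 -> V=0 FIRE
t=3: input=1 -> V=5
t=4: input=4 -> V=0 FIRE
t=5: input=0 -> V=0
t=6: input=3 -> V=15
t=7: input=2 -> V=22
t=8: input=1 -> V=22
t=9: input=0 -> V=17
t=10: input=0 -> V=13
t=11: input=3 -> V=0 FIRE
t=12: input=3 -> V=15
t=13: input=1 -> V=17
t=14: input=0 -> V=13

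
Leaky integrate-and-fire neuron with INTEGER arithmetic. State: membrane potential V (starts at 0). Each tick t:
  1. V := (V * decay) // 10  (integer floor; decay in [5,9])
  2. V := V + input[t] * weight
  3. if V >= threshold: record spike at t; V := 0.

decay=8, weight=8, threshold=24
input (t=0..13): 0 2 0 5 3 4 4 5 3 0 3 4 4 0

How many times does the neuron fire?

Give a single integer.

t=0: input=0 -> V=0
t=1: input=2 -> V=16
t=2: input=0 -> V=12
t=3: input=5 -> V=0 FIRE
t=4: input=3 -> V=0 FIRE
t=5: input=4 -> V=0 FIRE
t=6: input=4 -> V=0 FIRE
t=7: input=5 -> V=0 FIRE
t=8: input=3 -> V=0 FIRE
t=9: input=0 -> V=0
t=10: input=3 -> V=0 FIRE
t=11: input=4 -> V=0 FIRE
t=12: input=4 -> V=0 FIRE
t=13: input=0 -> V=0

Answer: 9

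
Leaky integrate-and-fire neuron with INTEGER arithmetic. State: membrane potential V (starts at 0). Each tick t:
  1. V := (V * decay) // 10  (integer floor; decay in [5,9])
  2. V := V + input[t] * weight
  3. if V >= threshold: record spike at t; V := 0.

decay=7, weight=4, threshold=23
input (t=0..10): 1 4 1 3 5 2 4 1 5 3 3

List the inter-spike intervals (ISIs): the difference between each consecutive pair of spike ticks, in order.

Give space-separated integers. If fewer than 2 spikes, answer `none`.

t=0: input=1 -> V=4
t=1: input=4 -> V=18
t=2: input=1 -> V=16
t=3: input=3 -> V=0 FIRE
t=4: input=5 -> V=20
t=5: input=2 -> V=22
t=6: input=4 -> V=0 FIRE
t=7: input=1 -> V=4
t=8: input=5 -> V=22
t=9: input=3 -> V=0 FIRE
t=10: input=3 -> V=12

Answer: 3 3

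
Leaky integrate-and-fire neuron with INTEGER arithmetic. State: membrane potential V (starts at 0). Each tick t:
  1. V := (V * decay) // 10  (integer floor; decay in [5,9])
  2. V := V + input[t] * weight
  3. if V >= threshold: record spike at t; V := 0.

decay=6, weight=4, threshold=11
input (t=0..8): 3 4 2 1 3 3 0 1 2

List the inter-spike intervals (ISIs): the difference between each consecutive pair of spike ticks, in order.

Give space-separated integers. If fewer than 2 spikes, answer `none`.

t=0: input=3 -> V=0 FIRE
t=1: input=4 -> V=0 FIRE
t=2: input=2 -> V=8
t=3: input=1 -> V=8
t=4: input=3 -> V=0 FIRE
t=5: input=3 -> V=0 FIRE
t=6: input=0 -> V=0
t=7: input=1 -> V=4
t=8: input=2 -> V=10

Answer: 1 3 1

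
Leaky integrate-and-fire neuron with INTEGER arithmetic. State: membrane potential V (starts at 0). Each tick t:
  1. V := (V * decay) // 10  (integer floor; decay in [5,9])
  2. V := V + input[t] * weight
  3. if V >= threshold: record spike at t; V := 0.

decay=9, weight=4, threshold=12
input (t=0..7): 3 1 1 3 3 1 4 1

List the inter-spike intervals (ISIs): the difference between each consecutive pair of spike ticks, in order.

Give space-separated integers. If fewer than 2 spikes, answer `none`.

t=0: input=3 -> V=0 FIRE
t=1: input=1 -> V=4
t=2: input=1 -> V=7
t=3: input=3 -> V=0 FIRE
t=4: input=3 -> V=0 FIRE
t=5: input=1 -> V=4
t=6: input=4 -> V=0 FIRE
t=7: input=1 -> V=4

Answer: 3 1 2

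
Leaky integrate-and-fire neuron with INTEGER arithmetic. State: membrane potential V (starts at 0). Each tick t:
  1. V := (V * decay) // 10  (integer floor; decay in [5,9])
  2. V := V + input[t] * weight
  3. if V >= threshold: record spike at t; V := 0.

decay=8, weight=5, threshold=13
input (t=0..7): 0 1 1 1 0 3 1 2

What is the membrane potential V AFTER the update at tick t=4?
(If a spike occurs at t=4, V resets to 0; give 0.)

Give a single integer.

Answer: 9

Derivation:
t=0: input=0 -> V=0
t=1: input=1 -> V=5
t=2: input=1 -> V=9
t=3: input=1 -> V=12
t=4: input=0 -> V=9
t=5: input=3 -> V=0 FIRE
t=6: input=1 -> V=5
t=7: input=2 -> V=0 FIRE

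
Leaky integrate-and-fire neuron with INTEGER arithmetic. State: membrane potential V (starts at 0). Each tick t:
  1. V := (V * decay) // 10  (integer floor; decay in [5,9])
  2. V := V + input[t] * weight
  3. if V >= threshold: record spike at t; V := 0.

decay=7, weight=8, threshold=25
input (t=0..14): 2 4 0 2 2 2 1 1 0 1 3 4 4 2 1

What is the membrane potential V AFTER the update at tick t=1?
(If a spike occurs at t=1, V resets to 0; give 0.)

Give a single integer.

t=0: input=2 -> V=16
t=1: input=4 -> V=0 FIRE
t=2: input=0 -> V=0
t=3: input=2 -> V=16
t=4: input=2 -> V=0 FIRE
t=5: input=2 -> V=16
t=6: input=1 -> V=19
t=7: input=1 -> V=21
t=8: input=0 -> V=14
t=9: input=1 -> V=17
t=10: input=3 -> V=0 FIRE
t=11: input=4 -> V=0 FIRE
t=12: input=4 -> V=0 FIRE
t=13: input=2 -> V=16
t=14: input=1 -> V=19

Answer: 0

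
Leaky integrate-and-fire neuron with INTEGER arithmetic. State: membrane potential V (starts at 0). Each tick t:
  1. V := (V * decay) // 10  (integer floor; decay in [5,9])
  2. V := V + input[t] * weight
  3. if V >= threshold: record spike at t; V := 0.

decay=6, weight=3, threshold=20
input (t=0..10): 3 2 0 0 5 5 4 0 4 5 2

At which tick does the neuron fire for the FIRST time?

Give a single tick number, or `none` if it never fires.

Answer: 5

Derivation:
t=0: input=3 -> V=9
t=1: input=2 -> V=11
t=2: input=0 -> V=6
t=3: input=0 -> V=3
t=4: input=5 -> V=16
t=5: input=5 -> V=0 FIRE
t=6: input=4 -> V=12
t=7: input=0 -> V=7
t=8: input=4 -> V=16
t=9: input=5 -> V=0 FIRE
t=10: input=2 -> V=6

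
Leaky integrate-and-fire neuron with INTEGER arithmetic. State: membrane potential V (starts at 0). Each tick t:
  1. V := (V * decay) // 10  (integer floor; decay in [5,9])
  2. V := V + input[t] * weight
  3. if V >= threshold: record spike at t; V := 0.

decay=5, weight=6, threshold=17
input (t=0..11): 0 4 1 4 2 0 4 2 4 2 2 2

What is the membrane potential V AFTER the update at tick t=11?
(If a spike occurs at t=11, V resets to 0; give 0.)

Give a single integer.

t=0: input=0 -> V=0
t=1: input=4 -> V=0 FIRE
t=2: input=1 -> V=6
t=3: input=4 -> V=0 FIRE
t=4: input=2 -> V=12
t=5: input=0 -> V=6
t=6: input=4 -> V=0 FIRE
t=7: input=2 -> V=12
t=8: input=4 -> V=0 FIRE
t=9: input=2 -> V=12
t=10: input=2 -> V=0 FIRE
t=11: input=2 -> V=12

Answer: 12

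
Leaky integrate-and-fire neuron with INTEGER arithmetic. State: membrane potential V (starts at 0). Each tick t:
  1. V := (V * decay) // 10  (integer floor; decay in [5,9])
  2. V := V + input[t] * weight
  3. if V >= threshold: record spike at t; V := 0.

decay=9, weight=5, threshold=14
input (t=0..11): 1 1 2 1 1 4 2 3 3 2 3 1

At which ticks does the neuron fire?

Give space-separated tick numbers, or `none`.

Answer: 2 5 7 8 10

Derivation:
t=0: input=1 -> V=5
t=1: input=1 -> V=9
t=2: input=2 -> V=0 FIRE
t=3: input=1 -> V=5
t=4: input=1 -> V=9
t=5: input=4 -> V=0 FIRE
t=6: input=2 -> V=10
t=7: input=3 -> V=0 FIRE
t=8: input=3 -> V=0 FIRE
t=9: input=2 -> V=10
t=10: input=3 -> V=0 FIRE
t=11: input=1 -> V=5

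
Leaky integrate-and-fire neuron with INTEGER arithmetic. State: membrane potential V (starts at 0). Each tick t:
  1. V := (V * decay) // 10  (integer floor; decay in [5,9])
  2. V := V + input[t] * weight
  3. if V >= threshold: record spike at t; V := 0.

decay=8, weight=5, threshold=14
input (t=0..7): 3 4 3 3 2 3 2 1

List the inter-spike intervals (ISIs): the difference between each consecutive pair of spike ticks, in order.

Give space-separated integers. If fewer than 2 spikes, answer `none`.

Answer: 1 1 1 2

Derivation:
t=0: input=3 -> V=0 FIRE
t=1: input=4 -> V=0 FIRE
t=2: input=3 -> V=0 FIRE
t=3: input=3 -> V=0 FIRE
t=4: input=2 -> V=10
t=5: input=3 -> V=0 FIRE
t=6: input=2 -> V=10
t=7: input=1 -> V=13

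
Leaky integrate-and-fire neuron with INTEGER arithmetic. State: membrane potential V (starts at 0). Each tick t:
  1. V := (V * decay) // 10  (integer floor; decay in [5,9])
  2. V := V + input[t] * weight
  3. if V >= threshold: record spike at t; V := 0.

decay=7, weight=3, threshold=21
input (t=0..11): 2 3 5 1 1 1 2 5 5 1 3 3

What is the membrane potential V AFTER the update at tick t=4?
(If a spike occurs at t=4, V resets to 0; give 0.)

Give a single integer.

Answer: 5

Derivation:
t=0: input=2 -> V=6
t=1: input=3 -> V=13
t=2: input=5 -> V=0 FIRE
t=3: input=1 -> V=3
t=4: input=1 -> V=5
t=5: input=1 -> V=6
t=6: input=2 -> V=10
t=7: input=5 -> V=0 FIRE
t=8: input=5 -> V=15
t=9: input=1 -> V=13
t=10: input=3 -> V=18
t=11: input=3 -> V=0 FIRE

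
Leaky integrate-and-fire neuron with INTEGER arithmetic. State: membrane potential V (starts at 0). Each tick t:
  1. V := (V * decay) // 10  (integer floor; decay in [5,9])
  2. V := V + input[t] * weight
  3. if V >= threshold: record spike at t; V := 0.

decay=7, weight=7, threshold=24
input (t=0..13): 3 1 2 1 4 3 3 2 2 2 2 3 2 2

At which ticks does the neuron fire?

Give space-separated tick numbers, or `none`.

Answer: 2 4 6 9 11

Derivation:
t=0: input=3 -> V=21
t=1: input=1 -> V=21
t=2: input=2 -> V=0 FIRE
t=3: input=1 -> V=7
t=4: input=4 -> V=0 FIRE
t=5: input=3 -> V=21
t=6: input=3 -> V=0 FIRE
t=7: input=2 -> V=14
t=8: input=2 -> V=23
t=9: input=2 -> V=0 FIRE
t=10: input=2 -> V=14
t=11: input=3 -> V=0 FIRE
t=12: input=2 -> V=14
t=13: input=2 -> V=23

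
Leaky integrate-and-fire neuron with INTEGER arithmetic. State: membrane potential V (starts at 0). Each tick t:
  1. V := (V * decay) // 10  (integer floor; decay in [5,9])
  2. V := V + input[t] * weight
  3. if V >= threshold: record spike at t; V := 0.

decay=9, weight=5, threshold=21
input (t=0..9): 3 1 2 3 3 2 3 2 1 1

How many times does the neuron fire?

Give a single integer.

t=0: input=3 -> V=15
t=1: input=1 -> V=18
t=2: input=2 -> V=0 FIRE
t=3: input=3 -> V=15
t=4: input=3 -> V=0 FIRE
t=5: input=2 -> V=10
t=6: input=3 -> V=0 FIRE
t=7: input=2 -> V=10
t=8: input=1 -> V=14
t=9: input=1 -> V=17

Answer: 3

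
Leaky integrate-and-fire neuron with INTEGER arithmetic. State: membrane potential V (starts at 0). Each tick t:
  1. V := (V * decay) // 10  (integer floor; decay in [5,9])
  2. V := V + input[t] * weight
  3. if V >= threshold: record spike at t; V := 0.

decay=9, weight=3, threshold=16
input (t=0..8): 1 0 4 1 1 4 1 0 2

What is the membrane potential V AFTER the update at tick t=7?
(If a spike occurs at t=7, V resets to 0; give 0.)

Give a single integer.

Answer: 2

Derivation:
t=0: input=1 -> V=3
t=1: input=0 -> V=2
t=2: input=4 -> V=13
t=3: input=1 -> V=14
t=4: input=1 -> V=15
t=5: input=4 -> V=0 FIRE
t=6: input=1 -> V=3
t=7: input=0 -> V=2
t=8: input=2 -> V=7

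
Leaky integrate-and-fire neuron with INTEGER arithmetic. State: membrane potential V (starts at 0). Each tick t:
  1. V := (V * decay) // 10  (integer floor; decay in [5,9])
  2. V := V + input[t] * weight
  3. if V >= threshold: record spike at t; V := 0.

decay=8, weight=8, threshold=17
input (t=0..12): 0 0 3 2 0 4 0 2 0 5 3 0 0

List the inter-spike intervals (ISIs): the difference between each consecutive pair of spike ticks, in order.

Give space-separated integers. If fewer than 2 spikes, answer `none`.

Answer: 3 4 1

Derivation:
t=0: input=0 -> V=0
t=1: input=0 -> V=0
t=2: input=3 -> V=0 FIRE
t=3: input=2 -> V=16
t=4: input=0 -> V=12
t=5: input=4 -> V=0 FIRE
t=6: input=0 -> V=0
t=7: input=2 -> V=16
t=8: input=0 -> V=12
t=9: input=5 -> V=0 FIRE
t=10: input=3 -> V=0 FIRE
t=11: input=0 -> V=0
t=12: input=0 -> V=0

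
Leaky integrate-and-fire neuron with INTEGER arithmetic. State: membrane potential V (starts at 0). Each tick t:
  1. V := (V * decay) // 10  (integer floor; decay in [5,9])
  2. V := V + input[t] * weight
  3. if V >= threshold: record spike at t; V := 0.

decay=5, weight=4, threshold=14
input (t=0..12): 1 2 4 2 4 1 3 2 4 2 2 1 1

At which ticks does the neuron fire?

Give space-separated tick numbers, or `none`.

Answer: 2 4 6 8

Derivation:
t=0: input=1 -> V=4
t=1: input=2 -> V=10
t=2: input=4 -> V=0 FIRE
t=3: input=2 -> V=8
t=4: input=4 -> V=0 FIRE
t=5: input=1 -> V=4
t=6: input=3 -> V=0 FIRE
t=7: input=2 -> V=8
t=8: input=4 -> V=0 FIRE
t=9: input=2 -> V=8
t=10: input=2 -> V=12
t=11: input=1 -> V=10
t=12: input=1 -> V=9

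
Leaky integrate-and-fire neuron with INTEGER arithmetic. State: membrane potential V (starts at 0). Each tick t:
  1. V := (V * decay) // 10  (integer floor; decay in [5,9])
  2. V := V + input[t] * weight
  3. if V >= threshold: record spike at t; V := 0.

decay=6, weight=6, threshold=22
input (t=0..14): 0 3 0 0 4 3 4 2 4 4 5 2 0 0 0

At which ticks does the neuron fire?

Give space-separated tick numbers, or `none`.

Answer: 4 6 8 9 10

Derivation:
t=0: input=0 -> V=0
t=1: input=3 -> V=18
t=2: input=0 -> V=10
t=3: input=0 -> V=6
t=4: input=4 -> V=0 FIRE
t=5: input=3 -> V=18
t=6: input=4 -> V=0 FIRE
t=7: input=2 -> V=12
t=8: input=4 -> V=0 FIRE
t=9: input=4 -> V=0 FIRE
t=10: input=5 -> V=0 FIRE
t=11: input=2 -> V=12
t=12: input=0 -> V=7
t=13: input=0 -> V=4
t=14: input=0 -> V=2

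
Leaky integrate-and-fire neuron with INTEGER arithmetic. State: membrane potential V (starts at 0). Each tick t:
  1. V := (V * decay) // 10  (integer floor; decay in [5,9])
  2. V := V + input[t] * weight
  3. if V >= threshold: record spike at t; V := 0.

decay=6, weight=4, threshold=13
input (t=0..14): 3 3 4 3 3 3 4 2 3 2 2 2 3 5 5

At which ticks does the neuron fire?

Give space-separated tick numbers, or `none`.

Answer: 1 2 4 6 8 11 13 14

Derivation:
t=0: input=3 -> V=12
t=1: input=3 -> V=0 FIRE
t=2: input=4 -> V=0 FIRE
t=3: input=3 -> V=12
t=4: input=3 -> V=0 FIRE
t=5: input=3 -> V=12
t=6: input=4 -> V=0 FIRE
t=7: input=2 -> V=8
t=8: input=3 -> V=0 FIRE
t=9: input=2 -> V=8
t=10: input=2 -> V=12
t=11: input=2 -> V=0 FIRE
t=12: input=3 -> V=12
t=13: input=5 -> V=0 FIRE
t=14: input=5 -> V=0 FIRE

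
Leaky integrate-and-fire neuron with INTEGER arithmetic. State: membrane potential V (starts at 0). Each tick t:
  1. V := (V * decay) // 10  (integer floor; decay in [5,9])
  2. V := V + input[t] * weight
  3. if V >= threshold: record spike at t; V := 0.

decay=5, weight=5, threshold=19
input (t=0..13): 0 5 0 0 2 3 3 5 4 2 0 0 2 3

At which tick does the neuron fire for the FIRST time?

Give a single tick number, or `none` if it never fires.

t=0: input=0 -> V=0
t=1: input=5 -> V=0 FIRE
t=2: input=0 -> V=0
t=3: input=0 -> V=0
t=4: input=2 -> V=10
t=5: input=3 -> V=0 FIRE
t=6: input=3 -> V=15
t=7: input=5 -> V=0 FIRE
t=8: input=4 -> V=0 FIRE
t=9: input=2 -> V=10
t=10: input=0 -> V=5
t=11: input=0 -> V=2
t=12: input=2 -> V=11
t=13: input=3 -> V=0 FIRE

Answer: 1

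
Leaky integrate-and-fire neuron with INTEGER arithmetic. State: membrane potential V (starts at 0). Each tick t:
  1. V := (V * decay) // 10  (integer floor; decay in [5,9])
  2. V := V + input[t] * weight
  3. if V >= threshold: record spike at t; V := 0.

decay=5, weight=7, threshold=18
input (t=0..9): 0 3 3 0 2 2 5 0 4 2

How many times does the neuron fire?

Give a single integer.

t=0: input=0 -> V=0
t=1: input=3 -> V=0 FIRE
t=2: input=3 -> V=0 FIRE
t=3: input=0 -> V=0
t=4: input=2 -> V=14
t=5: input=2 -> V=0 FIRE
t=6: input=5 -> V=0 FIRE
t=7: input=0 -> V=0
t=8: input=4 -> V=0 FIRE
t=9: input=2 -> V=14

Answer: 5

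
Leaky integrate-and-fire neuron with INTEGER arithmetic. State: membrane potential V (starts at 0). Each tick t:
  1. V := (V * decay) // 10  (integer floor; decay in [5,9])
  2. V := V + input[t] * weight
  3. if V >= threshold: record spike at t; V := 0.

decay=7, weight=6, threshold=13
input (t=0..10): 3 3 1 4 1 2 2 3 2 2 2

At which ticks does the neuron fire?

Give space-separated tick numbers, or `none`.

t=0: input=3 -> V=0 FIRE
t=1: input=3 -> V=0 FIRE
t=2: input=1 -> V=6
t=3: input=4 -> V=0 FIRE
t=4: input=1 -> V=6
t=5: input=2 -> V=0 FIRE
t=6: input=2 -> V=12
t=7: input=3 -> V=0 FIRE
t=8: input=2 -> V=12
t=9: input=2 -> V=0 FIRE
t=10: input=2 -> V=12

Answer: 0 1 3 5 7 9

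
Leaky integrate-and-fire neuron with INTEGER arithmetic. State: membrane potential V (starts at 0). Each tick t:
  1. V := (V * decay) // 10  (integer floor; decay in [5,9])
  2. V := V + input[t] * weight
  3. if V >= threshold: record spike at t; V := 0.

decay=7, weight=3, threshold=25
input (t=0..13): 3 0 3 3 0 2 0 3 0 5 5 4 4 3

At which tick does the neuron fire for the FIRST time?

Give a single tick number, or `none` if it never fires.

Answer: 10

Derivation:
t=0: input=3 -> V=9
t=1: input=0 -> V=6
t=2: input=3 -> V=13
t=3: input=3 -> V=18
t=4: input=0 -> V=12
t=5: input=2 -> V=14
t=6: input=0 -> V=9
t=7: input=3 -> V=15
t=8: input=0 -> V=10
t=9: input=5 -> V=22
t=10: input=5 -> V=0 FIRE
t=11: input=4 -> V=12
t=12: input=4 -> V=20
t=13: input=3 -> V=23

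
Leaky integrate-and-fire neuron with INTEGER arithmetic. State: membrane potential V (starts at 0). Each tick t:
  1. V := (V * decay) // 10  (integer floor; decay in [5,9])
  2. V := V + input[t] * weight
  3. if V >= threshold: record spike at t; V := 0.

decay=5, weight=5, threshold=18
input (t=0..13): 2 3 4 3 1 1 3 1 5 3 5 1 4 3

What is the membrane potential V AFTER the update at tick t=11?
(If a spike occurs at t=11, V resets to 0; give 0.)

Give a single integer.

Answer: 5

Derivation:
t=0: input=2 -> V=10
t=1: input=3 -> V=0 FIRE
t=2: input=4 -> V=0 FIRE
t=3: input=3 -> V=15
t=4: input=1 -> V=12
t=5: input=1 -> V=11
t=6: input=3 -> V=0 FIRE
t=7: input=1 -> V=5
t=8: input=5 -> V=0 FIRE
t=9: input=3 -> V=15
t=10: input=5 -> V=0 FIRE
t=11: input=1 -> V=5
t=12: input=4 -> V=0 FIRE
t=13: input=3 -> V=15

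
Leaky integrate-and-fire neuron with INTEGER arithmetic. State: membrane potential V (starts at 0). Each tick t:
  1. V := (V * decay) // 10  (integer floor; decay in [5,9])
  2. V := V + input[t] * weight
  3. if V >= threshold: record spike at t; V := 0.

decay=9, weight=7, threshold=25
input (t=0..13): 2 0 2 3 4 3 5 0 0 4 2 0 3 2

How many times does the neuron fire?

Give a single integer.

t=0: input=2 -> V=14
t=1: input=0 -> V=12
t=2: input=2 -> V=24
t=3: input=3 -> V=0 FIRE
t=4: input=4 -> V=0 FIRE
t=5: input=3 -> V=21
t=6: input=5 -> V=0 FIRE
t=7: input=0 -> V=0
t=8: input=0 -> V=0
t=9: input=4 -> V=0 FIRE
t=10: input=2 -> V=14
t=11: input=0 -> V=12
t=12: input=3 -> V=0 FIRE
t=13: input=2 -> V=14

Answer: 5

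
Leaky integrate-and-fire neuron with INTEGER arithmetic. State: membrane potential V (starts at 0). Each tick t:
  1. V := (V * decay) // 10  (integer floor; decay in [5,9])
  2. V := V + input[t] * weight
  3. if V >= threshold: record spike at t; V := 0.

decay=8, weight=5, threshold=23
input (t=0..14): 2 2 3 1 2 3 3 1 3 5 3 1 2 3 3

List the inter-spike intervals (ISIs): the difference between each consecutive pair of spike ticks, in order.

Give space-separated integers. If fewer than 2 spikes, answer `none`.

t=0: input=2 -> V=10
t=1: input=2 -> V=18
t=2: input=3 -> V=0 FIRE
t=3: input=1 -> V=5
t=4: input=2 -> V=14
t=5: input=3 -> V=0 FIRE
t=6: input=3 -> V=15
t=7: input=1 -> V=17
t=8: input=3 -> V=0 FIRE
t=9: input=5 -> V=0 FIRE
t=10: input=3 -> V=15
t=11: input=1 -> V=17
t=12: input=2 -> V=0 FIRE
t=13: input=3 -> V=15
t=14: input=3 -> V=0 FIRE

Answer: 3 3 1 3 2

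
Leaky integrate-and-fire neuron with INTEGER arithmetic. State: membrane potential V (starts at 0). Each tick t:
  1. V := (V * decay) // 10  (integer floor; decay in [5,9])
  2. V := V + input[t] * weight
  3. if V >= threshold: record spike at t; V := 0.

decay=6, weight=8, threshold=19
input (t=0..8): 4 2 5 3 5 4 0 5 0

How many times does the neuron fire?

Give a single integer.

t=0: input=4 -> V=0 FIRE
t=1: input=2 -> V=16
t=2: input=5 -> V=0 FIRE
t=3: input=3 -> V=0 FIRE
t=4: input=5 -> V=0 FIRE
t=5: input=4 -> V=0 FIRE
t=6: input=0 -> V=0
t=7: input=5 -> V=0 FIRE
t=8: input=0 -> V=0

Answer: 6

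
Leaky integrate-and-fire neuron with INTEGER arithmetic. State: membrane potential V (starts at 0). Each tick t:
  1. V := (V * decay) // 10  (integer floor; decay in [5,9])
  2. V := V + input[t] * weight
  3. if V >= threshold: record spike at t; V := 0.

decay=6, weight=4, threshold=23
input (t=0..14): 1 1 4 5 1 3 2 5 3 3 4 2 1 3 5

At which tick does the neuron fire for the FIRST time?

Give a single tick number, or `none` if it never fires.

Answer: 3

Derivation:
t=0: input=1 -> V=4
t=1: input=1 -> V=6
t=2: input=4 -> V=19
t=3: input=5 -> V=0 FIRE
t=4: input=1 -> V=4
t=5: input=3 -> V=14
t=6: input=2 -> V=16
t=7: input=5 -> V=0 FIRE
t=8: input=3 -> V=12
t=9: input=3 -> V=19
t=10: input=4 -> V=0 FIRE
t=11: input=2 -> V=8
t=12: input=1 -> V=8
t=13: input=3 -> V=16
t=14: input=5 -> V=0 FIRE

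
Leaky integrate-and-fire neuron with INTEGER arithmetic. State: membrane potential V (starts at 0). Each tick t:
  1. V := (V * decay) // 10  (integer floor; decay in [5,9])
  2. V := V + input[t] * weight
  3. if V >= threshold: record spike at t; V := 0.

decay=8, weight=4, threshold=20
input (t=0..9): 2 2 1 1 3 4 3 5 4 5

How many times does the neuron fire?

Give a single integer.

Answer: 4

Derivation:
t=0: input=2 -> V=8
t=1: input=2 -> V=14
t=2: input=1 -> V=15
t=3: input=1 -> V=16
t=4: input=3 -> V=0 FIRE
t=5: input=4 -> V=16
t=6: input=3 -> V=0 FIRE
t=7: input=5 -> V=0 FIRE
t=8: input=4 -> V=16
t=9: input=5 -> V=0 FIRE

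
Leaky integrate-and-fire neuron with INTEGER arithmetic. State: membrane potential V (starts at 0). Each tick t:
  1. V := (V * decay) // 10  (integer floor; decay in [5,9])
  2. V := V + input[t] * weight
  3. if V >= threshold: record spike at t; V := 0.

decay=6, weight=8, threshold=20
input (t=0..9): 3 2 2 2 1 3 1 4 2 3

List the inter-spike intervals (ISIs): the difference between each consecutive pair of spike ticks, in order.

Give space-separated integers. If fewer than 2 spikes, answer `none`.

t=0: input=3 -> V=0 FIRE
t=1: input=2 -> V=16
t=2: input=2 -> V=0 FIRE
t=3: input=2 -> V=16
t=4: input=1 -> V=17
t=5: input=3 -> V=0 FIRE
t=6: input=1 -> V=8
t=7: input=4 -> V=0 FIRE
t=8: input=2 -> V=16
t=9: input=3 -> V=0 FIRE

Answer: 2 3 2 2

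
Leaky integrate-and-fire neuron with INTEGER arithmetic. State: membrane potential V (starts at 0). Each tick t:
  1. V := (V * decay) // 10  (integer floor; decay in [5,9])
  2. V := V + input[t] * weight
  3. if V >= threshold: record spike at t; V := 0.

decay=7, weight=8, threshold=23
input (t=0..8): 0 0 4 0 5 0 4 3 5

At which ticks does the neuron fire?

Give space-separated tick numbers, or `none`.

t=0: input=0 -> V=0
t=1: input=0 -> V=0
t=2: input=4 -> V=0 FIRE
t=3: input=0 -> V=0
t=4: input=5 -> V=0 FIRE
t=5: input=0 -> V=0
t=6: input=4 -> V=0 FIRE
t=7: input=3 -> V=0 FIRE
t=8: input=5 -> V=0 FIRE

Answer: 2 4 6 7 8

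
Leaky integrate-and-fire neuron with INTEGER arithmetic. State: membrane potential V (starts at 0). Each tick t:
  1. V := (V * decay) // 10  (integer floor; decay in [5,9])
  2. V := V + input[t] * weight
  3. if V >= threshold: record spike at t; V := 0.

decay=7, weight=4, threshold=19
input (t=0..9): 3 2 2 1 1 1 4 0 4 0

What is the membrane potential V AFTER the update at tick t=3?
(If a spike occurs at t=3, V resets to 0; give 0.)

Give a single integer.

Answer: 4

Derivation:
t=0: input=3 -> V=12
t=1: input=2 -> V=16
t=2: input=2 -> V=0 FIRE
t=3: input=1 -> V=4
t=4: input=1 -> V=6
t=5: input=1 -> V=8
t=6: input=4 -> V=0 FIRE
t=7: input=0 -> V=0
t=8: input=4 -> V=16
t=9: input=0 -> V=11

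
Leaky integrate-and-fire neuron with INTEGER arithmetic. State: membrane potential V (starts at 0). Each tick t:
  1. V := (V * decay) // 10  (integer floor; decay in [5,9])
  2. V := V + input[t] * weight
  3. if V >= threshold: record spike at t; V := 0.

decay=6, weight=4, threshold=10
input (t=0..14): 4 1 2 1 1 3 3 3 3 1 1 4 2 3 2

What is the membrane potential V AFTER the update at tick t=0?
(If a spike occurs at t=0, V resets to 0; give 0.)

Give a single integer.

Answer: 0

Derivation:
t=0: input=4 -> V=0 FIRE
t=1: input=1 -> V=4
t=2: input=2 -> V=0 FIRE
t=3: input=1 -> V=4
t=4: input=1 -> V=6
t=5: input=3 -> V=0 FIRE
t=6: input=3 -> V=0 FIRE
t=7: input=3 -> V=0 FIRE
t=8: input=3 -> V=0 FIRE
t=9: input=1 -> V=4
t=10: input=1 -> V=6
t=11: input=4 -> V=0 FIRE
t=12: input=2 -> V=8
t=13: input=3 -> V=0 FIRE
t=14: input=2 -> V=8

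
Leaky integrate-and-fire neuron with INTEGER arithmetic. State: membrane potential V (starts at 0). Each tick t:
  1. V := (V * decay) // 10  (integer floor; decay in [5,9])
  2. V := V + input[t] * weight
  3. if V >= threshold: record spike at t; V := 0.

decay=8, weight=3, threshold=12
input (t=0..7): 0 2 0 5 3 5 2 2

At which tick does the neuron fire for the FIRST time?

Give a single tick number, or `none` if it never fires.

Answer: 3

Derivation:
t=0: input=0 -> V=0
t=1: input=2 -> V=6
t=2: input=0 -> V=4
t=3: input=5 -> V=0 FIRE
t=4: input=3 -> V=9
t=5: input=5 -> V=0 FIRE
t=6: input=2 -> V=6
t=7: input=2 -> V=10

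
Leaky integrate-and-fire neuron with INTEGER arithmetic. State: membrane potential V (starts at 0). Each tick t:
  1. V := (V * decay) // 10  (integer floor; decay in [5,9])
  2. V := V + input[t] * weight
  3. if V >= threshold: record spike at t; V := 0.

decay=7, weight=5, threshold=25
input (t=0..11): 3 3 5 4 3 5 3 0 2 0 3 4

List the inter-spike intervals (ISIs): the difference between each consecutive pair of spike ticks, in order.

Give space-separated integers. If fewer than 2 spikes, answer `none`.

t=0: input=3 -> V=15
t=1: input=3 -> V=0 FIRE
t=2: input=5 -> V=0 FIRE
t=3: input=4 -> V=20
t=4: input=3 -> V=0 FIRE
t=5: input=5 -> V=0 FIRE
t=6: input=3 -> V=15
t=7: input=0 -> V=10
t=8: input=2 -> V=17
t=9: input=0 -> V=11
t=10: input=3 -> V=22
t=11: input=4 -> V=0 FIRE

Answer: 1 2 1 6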